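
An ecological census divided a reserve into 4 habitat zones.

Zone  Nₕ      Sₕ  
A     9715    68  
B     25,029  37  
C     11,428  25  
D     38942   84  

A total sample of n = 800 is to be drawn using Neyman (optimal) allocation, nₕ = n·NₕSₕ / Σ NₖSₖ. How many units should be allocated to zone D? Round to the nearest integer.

509

A: NₕSₕ = 9715·68 = 660620
B: NₕSₕ = 25029·37 = 926073
C: NₕSₕ = 11428·25 = 285700
D: NₕSₕ = 38942·84 = 3271128
Σ NₕSₕ = 5143521.
n_D = 800·3271128/5143521 = 508.776... → 509.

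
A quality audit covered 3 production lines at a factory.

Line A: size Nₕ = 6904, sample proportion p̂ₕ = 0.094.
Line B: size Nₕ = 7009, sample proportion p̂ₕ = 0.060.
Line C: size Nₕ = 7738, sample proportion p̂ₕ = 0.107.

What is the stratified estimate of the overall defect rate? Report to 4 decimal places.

N = 6904 + 7009 + 7738 = 21651.
Overall proportion = Σ (Nₕ/N)·p̂ₕ.
Σ Nₕp̂ₕ = 648.976 + 420.54 + 827.966 = 1897.482.
1897.482 / 21651 = 0.087639... → 0.0876.

0.0876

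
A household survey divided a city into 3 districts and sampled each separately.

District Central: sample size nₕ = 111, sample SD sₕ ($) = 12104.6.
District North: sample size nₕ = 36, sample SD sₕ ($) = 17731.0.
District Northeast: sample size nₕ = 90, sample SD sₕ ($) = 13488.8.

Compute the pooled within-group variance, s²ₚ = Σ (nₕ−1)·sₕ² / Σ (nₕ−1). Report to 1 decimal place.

185103793.7

Degrees of freedom: 110 + 35 + 89 = 234.
Σ(nₕ−1)sₕ² = 110·146521341.16 + 35·314388361 + 89·181947725.44 = 43314287726.76.
s²ₚ = 43314287726.76 / 234 = 185103793.704... → 185103793.7.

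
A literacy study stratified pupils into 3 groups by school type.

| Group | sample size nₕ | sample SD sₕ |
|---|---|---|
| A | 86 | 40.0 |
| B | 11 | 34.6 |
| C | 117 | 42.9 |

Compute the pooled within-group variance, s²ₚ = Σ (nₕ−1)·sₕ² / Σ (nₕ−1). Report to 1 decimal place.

1713.1

A: (86−1)·40.0² = 85·1600 = 136000
B: (11−1)·34.6² = 10·1197.16 = 11971.6
C: (117−1)·42.9² = 116·1840.41 = 213487.56
Numerator = 361459.16; denominator = Σ(nₕ−1) = 211.
s²ₚ = 361459.16/211 = 1713.077... → 1713.1.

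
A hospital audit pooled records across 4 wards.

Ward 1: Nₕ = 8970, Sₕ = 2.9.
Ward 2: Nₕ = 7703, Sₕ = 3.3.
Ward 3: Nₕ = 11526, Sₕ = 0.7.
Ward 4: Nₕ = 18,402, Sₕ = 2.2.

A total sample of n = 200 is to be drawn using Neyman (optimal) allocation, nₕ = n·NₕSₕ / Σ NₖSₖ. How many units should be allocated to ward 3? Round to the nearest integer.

1: NₕSₕ = 8970·2.9 = 26013
2: NₕSₕ = 7703·3.3 = 25419.9
3: NₕSₕ = 11526·0.7 = 8068.2
4: NₕSₕ = 18402·2.2 = 40484.4
Σ NₕSₕ = 99985.5.
n_3 = 200·8068.2/99985.5 = 16.139... → 16.

16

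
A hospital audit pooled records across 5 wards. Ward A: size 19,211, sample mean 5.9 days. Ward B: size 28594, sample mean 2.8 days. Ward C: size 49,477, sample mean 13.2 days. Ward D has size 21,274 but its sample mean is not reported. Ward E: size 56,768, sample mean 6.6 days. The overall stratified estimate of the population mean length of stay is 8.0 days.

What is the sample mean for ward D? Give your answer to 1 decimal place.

8.5

N = 19211 + 28594 + 49477 + 21274 + 56768 = 175324.
Overall total = μ·N = 8.0·175324 = 1402592.
Subtract the known strata: 19211·5.9 + 28594·2.8 + 49477·13.2 + 56768·6.6 = 1221173.3.
Remaining total for ward D: 1402592 − 1221173.3 = 181418.7.
Divide by its size: 181418.7 / 21274 = 8.528... → 8.5.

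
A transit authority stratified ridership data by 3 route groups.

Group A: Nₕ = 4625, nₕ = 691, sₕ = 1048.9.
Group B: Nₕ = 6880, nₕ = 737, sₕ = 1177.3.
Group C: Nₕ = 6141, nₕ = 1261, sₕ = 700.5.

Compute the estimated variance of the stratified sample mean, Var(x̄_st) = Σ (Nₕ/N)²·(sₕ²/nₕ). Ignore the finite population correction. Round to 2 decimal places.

N = 17646. Term for each stratum: Wₕ²sₕ²/nₕ.
Var(x̄_st) = 109.37575 + 285.88484 + 47.12885 = 442.38944 → 442.39.

442.39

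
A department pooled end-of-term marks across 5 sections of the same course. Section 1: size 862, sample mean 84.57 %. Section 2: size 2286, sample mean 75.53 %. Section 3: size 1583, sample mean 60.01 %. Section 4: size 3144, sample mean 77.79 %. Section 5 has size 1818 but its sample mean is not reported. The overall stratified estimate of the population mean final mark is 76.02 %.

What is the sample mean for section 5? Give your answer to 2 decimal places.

83.46

Σ Nₕx̄ₕ = N·μ, so 1818·x̄_5 = 9693·76.02 − (862·84.57 + 2286·75.53 + 1583·60.01 + 3144·77.79).
= 736861.86 − 585128.51 = 151733.35.
x̄_5 = 151733.35 / 1818 = 83.4617... → 83.46.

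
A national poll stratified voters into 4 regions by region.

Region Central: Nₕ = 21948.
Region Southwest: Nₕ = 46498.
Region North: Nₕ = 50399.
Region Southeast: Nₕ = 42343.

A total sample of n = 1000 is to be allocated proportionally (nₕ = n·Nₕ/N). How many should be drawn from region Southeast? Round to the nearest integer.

263

N = 21948 + 46498 + 50399 + 42343 = 161188.
n_Southeast = 1000·42343/161188 = 262.693... → 263.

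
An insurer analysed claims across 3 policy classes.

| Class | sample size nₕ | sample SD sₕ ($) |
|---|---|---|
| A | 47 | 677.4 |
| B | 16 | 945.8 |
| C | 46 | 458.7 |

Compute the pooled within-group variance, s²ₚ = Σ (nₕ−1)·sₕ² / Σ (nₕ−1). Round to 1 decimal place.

A: (47−1)·677.4² = 46·458870.76 = 21108054.96
B: (16−1)·945.8² = 15·894537.64 = 13418064.6
C: (46−1)·458.7² = 45·210405.69 = 9468256.05
Numerator = 43994375.61; denominator = Σ(nₕ−1) = 106.
s²ₚ = 43994375.61/106 = 415041.279... → 415041.3.

415041.3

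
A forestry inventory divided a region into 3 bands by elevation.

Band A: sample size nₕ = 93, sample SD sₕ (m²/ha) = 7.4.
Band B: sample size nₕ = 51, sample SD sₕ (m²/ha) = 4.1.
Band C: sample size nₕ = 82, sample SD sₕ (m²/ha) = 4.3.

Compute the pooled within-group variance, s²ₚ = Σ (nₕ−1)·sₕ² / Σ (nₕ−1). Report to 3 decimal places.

33.077

Degrees of freedom: 92 + 50 + 81 = 223.
Σ(nₕ−1)sₕ² = 92·54.76 + 50·16.81 + 81·18.49 = 7376.11.
s²ₚ = 7376.11 / 223 = 33.07673... → 33.077.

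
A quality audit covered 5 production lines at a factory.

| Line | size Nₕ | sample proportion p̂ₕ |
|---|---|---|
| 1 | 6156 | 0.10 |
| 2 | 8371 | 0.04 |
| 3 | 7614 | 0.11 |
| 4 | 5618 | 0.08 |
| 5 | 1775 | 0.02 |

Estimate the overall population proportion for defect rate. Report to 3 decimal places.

N = 6156 + 8371 + 7614 + 5618 + 1775 = 29534.
Overall proportion = Σ (Nₕ/N)·p̂ₕ.
Σ Nₕp̂ₕ = 615.6 + 334.84 + 837.54 + 449.44 + 35.5 = 2272.92.
2272.92 / 29534 = 0.07696... → 0.077.

0.077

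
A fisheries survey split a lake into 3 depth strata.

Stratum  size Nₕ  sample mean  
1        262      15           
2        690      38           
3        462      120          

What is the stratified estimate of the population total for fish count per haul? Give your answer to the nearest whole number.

Population total = Σ Nₕ·x̄ₕ (each stratum's size times its mean).
262·15 + 690·38 + 462·120 = 3930 + 26220 + 55440 = 85590.

85590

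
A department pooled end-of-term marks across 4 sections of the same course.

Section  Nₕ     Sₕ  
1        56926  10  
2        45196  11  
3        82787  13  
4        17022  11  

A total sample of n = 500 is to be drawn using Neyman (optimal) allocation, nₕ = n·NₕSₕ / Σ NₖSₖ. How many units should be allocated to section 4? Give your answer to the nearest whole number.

Σ NₕSₕ = 56926·10 + 45196·11 + 82787·13 + 17022·11 = 2329889.
Share for 4: 187242/2329889 = 0.08037.
n_4 = 500 × 0.08037 = 40.183... → 40.

40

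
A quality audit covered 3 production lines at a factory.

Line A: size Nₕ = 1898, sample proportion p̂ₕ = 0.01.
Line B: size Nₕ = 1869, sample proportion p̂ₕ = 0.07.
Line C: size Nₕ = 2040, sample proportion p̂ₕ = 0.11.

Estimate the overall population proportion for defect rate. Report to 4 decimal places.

0.0644

N = 1898 + 1869 + 2040 = 5807.
Overall proportion = Σ (Nₕ/N)·p̂ₕ.
Σ Nₕp̂ₕ = 18.98 + 130.83 + 224.4 = 374.21.
374.21 / 5807 = 0.064441... → 0.0644.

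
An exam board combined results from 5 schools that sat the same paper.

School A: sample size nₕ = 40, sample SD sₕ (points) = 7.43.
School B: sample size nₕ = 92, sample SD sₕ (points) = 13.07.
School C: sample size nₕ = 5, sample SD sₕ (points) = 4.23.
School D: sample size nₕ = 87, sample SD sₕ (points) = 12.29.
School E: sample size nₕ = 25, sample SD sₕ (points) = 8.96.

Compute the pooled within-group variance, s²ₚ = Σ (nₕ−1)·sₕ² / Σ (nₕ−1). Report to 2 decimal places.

A: (40−1)·7.43² = 39·55.2049 = 2152.9911
B: (92−1)·13.07² = 91·170.8249 = 15545.0659
C: (5−1)·4.23² = 4·17.8929 = 71.5716
D: (87−1)·12.29² = 86·151.0441 = 12989.7926
E: (25−1)·8.96² = 24·80.2816 = 1926.7584
Numerator = 32686.1796; denominator = Σ(nₕ−1) = 244.
s²ₚ = 32686.1796/244 = 133.9598... → 133.96.

133.96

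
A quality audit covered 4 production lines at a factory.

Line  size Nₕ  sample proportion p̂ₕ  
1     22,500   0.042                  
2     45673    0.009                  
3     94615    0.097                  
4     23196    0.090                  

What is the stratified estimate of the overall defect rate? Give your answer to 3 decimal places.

0.068

N = 22500 + 45673 + 94615 + 23196 = 185984.
Overall proportion = Σ (Nₕ/N)·p̂ₕ.
Σ Nₕp̂ₕ = 945 + 411.057 + 9177.655 + 2087.64 = 12621.352.
12621.352 / 185984 = 0.06786... → 0.068.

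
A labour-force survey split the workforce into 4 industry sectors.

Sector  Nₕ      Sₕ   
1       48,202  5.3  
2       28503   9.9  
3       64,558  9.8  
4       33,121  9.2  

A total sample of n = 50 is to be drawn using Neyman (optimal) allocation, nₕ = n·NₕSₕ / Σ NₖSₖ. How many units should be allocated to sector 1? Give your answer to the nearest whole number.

9

Σ NₕSₕ = 48202·5.3 + 28503·9.9 + 64558·9.8 + 33121·9.2 = 1475031.9.
Share for 1: 255470.6/1475031.9 = 0.17320.
n_1 = 50 × 0.17320 = 8.660... → 9.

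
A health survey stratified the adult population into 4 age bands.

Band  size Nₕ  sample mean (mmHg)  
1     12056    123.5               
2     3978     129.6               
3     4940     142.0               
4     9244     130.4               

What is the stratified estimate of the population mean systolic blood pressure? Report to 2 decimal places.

129.44

N = 30218; weights Wₕ = Nₕ/N = (0.3990, 0.1316, 0.1635, 0.3059).
x̄_st = Σ Wₕ·x̄ₕ = 0.3990·123.5 + 0.1316·129.6 + 0.1635·142.0 + 0.3059·130.4 ≈ 129.4382...
→ 129.44.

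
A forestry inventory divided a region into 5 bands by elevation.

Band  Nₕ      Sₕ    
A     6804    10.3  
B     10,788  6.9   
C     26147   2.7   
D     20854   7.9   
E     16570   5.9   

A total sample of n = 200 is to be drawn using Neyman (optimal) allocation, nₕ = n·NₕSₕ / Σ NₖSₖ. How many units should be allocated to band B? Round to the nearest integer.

31

Σ NₕSₕ = 6804·10.3 + 10788·6.9 + 26147·2.7 + 20854·7.9 + 16570·5.9 = 477624.9.
Share for B: 74437.2/477624.9 = 0.15585.
n_B = 200 × 0.15585 = 31.170... → 31.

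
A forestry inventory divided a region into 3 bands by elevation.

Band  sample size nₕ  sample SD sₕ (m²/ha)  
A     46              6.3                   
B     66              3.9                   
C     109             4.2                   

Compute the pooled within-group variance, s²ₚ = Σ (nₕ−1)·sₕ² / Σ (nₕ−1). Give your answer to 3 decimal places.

A: (46−1)·6.3² = 45·39.69 = 1786.05
B: (66−1)·3.9² = 65·15.21 = 988.65
C: (109−1)·4.2² = 108·17.64 = 1905.12
Numerator = 4679.82; denominator = Σ(nₕ−1) = 218.
s²ₚ = 4679.82/218 = 21.46706... → 21.467.

21.467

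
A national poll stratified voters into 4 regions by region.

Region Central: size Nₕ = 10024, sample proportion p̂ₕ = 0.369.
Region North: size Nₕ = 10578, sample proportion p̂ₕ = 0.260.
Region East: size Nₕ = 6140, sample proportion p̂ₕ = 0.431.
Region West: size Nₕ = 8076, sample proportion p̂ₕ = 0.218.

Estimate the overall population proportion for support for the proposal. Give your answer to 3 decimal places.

N = 10024 + 10578 + 6140 + 8076 = 34818.
Overall proportion = Σ (Nₕ/N)·p̂ₕ.
Σ Nₕp̂ₕ = 3698.856 + 2750.28 + 2646.34 + 1760.568 = 10856.044.
10856.044 / 34818 = 0.31179... → 0.312.

0.312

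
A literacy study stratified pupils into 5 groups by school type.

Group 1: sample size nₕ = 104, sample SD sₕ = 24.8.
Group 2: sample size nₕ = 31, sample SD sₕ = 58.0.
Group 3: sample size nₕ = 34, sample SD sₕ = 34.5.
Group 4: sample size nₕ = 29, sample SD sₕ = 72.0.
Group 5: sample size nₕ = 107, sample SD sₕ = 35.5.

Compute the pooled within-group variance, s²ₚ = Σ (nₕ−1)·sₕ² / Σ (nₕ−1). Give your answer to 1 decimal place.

1: (104−1)·24.8² = 103·615.04 = 63349.12
2: (31−1)·58.0² = 30·3364 = 100920
3: (34−1)·34.5² = 33·1190.25 = 39278.25
4: (29−1)·72.0² = 28·5184 = 145152
5: (107−1)·35.5² = 106·1260.25 = 133586.5
Numerator = 482285.87; denominator = Σ(nₕ−1) = 300.
s²ₚ = 482285.87/300 = 1607.620... → 1607.6.

1607.6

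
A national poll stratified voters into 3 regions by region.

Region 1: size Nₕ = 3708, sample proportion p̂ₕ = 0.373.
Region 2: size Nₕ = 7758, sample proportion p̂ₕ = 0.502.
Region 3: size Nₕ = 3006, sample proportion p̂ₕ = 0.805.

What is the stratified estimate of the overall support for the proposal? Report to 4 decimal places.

0.5319

N = 3708 + 7758 + 3006 = 14472.
Overall proportion = Σ (Nₕ/N)·p̂ₕ.
Σ Nₕp̂ₕ = 1383.084 + 3894.516 + 2419.83 = 7697.43.
7697.43 / 14472 = 0.531884... → 0.5319.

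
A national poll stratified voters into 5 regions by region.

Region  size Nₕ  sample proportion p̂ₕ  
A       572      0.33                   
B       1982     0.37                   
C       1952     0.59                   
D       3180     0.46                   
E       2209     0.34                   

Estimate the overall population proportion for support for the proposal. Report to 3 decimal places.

N = 572 + 1982 + 1952 + 3180 + 2209 = 9895.
Overall proportion = Σ (Nₕ/N)·p̂ₕ.
Σ Nₕp̂ₕ = 188.76 + 733.34 + 1151.68 + 1462.8 + 751.06 = 4287.64.
4287.64 / 9895 = 0.43331... → 0.433.

0.433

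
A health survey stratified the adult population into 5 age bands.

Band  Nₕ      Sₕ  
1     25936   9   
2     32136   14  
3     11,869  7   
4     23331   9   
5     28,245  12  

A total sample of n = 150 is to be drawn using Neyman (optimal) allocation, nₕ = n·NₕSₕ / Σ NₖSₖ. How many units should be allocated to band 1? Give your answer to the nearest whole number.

27

1: NₕSₕ = 25936·9 = 233424
2: NₕSₕ = 32136·14 = 449904
3: NₕSₕ = 11869·7 = 83083
4: NₕSₕ = 23331·9 = 209979
5: NₕSₕ = 28245·12 = 338940
Σ NₕSₕ = 1315330.
n_1 = 150·233424/1315330 = 26.620... → 27.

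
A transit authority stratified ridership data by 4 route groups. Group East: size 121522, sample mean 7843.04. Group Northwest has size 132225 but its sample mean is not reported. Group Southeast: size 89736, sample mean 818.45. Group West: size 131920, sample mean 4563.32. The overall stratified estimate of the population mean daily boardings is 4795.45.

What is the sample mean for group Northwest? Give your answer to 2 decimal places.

4925.18

Σ Nₕx̄ₕ = N·μ, so 132225·x̄_Northwest = 475403·4795.45 − (121522·7843.04 + 89736·818.45 + 131920·4563.32).
= 2279771316.35 − 1628539510.48 = 651231805.87.
x̄_Northwest = 651231805.87 / 132225 = 4925.1791... → 4925.18.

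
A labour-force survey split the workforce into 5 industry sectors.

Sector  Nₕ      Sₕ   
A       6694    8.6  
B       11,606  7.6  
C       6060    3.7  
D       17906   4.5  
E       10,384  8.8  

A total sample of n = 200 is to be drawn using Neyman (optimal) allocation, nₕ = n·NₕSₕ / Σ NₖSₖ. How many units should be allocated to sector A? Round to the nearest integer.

A: NₕSₕ = 6694·8.6 = 57568.4
B: NₕSₕ = 11606·7.6 = 88205.6
C: NₕSₕ = 6060·3.7 = 22422
D: NₕSₕ = 17906·4.5 = 80577
E: NₕSₕ = 10384·8.8 = 91379.2
Σ NₕSₕ = 340152.2.
n_A = 200·57568.4/340152.2 = 33.849... → 34.

34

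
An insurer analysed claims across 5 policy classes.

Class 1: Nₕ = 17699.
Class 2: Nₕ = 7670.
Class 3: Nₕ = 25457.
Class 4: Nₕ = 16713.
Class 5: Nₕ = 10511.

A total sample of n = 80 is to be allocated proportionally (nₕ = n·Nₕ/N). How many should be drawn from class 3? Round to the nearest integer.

26

N = 17699 + 7670 + 25457 + 16713 + 10511 = 78050.
n_3 = 80·25457/78050 = 26.093... → 26.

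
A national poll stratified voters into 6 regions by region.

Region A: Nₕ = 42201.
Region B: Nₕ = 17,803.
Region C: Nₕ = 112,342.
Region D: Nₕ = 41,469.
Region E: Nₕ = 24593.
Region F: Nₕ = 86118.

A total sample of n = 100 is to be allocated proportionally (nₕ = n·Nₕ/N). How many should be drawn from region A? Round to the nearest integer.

Share of region A = 42201/324526 = 0.13004.
Allocate 100 × 0.13004 = 13.004... → 13.

13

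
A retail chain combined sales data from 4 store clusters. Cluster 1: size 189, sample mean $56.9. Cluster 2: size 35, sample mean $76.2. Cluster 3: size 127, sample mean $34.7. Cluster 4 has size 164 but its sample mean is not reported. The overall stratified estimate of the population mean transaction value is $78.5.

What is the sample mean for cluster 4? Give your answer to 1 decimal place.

137.8

Σ Nₕx̄ₕ = N·μ, so 164·x̄_4 = 515·78.5 − (189·56.9 + 35·76.2 + 127·34.7).
= 40427.5 − 17828 = 22599.5.
x̄_4 = 22599.5 / 164 = 137.802... → 137.8.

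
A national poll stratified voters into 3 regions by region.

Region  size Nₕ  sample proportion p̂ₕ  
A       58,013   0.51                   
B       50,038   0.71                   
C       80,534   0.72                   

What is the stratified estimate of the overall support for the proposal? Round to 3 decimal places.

0.653

N = 58013 + 50038 + 80534 = 188585.
Overall proportion = Σ (Nₕ/N)·p̂ₕ.
Σ Nₕp̂ₕ = 29586.63 + 35526.98 + 57984.48 = 123098.09.
123098.09 / 188585 = 0.65275... → 0.653.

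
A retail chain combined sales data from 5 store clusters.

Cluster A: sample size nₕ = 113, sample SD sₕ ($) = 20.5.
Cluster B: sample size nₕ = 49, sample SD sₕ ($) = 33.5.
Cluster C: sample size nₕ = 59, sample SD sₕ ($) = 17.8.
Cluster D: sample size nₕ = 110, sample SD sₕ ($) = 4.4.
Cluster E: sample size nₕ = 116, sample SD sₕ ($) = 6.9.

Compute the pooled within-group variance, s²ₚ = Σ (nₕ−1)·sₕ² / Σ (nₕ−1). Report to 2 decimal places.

Degrees of freedom: 112 + 48 + 58 + 109 + 115 = 442.
Σ(nₕ−1)sₕ² = 112·420.25 + 48·1122.25 + 58·316.84 + 109·19.36 + 115·47.61 = 126898.11.
s²ₚ = 126898.11 / 442 = 287.0998... → 287.10.

287.10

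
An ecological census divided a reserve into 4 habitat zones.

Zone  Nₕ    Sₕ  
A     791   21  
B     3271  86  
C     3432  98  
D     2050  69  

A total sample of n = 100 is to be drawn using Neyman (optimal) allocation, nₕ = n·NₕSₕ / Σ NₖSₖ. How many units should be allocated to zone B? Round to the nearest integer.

Σ NₕSₕ = 791·21 + 3271·86 + 3432·98 + 2050·69 = 775703.
Share for B: 281306/775703 = 0.36265.
n_B = 100 × 0.36265 = 36.265... → 36.

36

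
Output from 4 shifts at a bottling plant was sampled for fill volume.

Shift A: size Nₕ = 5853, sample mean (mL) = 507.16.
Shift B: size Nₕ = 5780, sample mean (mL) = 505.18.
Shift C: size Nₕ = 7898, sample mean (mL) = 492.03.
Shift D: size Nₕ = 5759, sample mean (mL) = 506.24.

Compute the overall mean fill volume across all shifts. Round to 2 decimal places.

N = 25290; weights Wₕ = Nₕ/N = (0.2314, 0.2285, 0.3123, 0.2277).
x̄_st = Σ Wₕ·x̄ₕ = 0.2314·507.16 + 0.2285·505.18 + 0.3123·492.03 + 0.2277·506.24 ≈ 501.7729...
→ 501.77.

501.77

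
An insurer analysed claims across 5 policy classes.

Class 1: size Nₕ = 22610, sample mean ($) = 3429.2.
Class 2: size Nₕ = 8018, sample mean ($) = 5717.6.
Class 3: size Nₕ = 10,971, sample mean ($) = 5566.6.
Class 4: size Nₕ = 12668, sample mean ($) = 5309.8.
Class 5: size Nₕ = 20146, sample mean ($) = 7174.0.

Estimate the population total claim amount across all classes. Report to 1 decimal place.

Population total = Σ Nₕ·x̄ₕ (each stratum's size times its mean).
22610·3429.2 + 8018·5717.6 + 10971·5566.6 + 12668·5309.8 + 20146·7174.0 = 77534212 + 45843716.8 + 61071168.6 + 67264546.4 + 144527404 = 396241047.8.

396241047.8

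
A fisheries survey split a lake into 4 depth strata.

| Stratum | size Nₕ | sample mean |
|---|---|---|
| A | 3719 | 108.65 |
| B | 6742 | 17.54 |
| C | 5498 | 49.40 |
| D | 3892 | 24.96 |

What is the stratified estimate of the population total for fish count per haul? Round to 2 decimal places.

891069.55

Population total = Σ Nₕ·x̄ₕ (each stratum's size times its mean).
3719·108.65 + 6742·17.54 + 5498·49.40 + 3892·24.96 = 404069.35 + 118254.68 + 271601.2 + 97144.32 = 891069.55.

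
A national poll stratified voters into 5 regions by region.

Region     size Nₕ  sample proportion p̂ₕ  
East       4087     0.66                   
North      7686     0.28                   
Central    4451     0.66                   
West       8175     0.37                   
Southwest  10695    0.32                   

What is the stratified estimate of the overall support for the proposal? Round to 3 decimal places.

0.406

Wₕ = Nₕ/N with N = 35094: 0.1165, 0.2190, 0.1268, 0.2329, 0.3048.
p̂_st = 0.1165·0.66 + 0.2190·0.28 + 0.1268·0.66 + 0.2329·0.37 + 0.3048·0.32 ≈ 0.40561... → 0.406.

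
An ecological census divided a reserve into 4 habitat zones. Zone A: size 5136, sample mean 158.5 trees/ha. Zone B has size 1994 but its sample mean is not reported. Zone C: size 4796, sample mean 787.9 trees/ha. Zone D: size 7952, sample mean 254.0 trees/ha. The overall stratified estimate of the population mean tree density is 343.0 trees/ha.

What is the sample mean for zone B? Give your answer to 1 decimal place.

N = 5136 + 1994 + 4796 + 7952 = 19878.
Overall total = μ·N = 343.0·19878 = 6818154.
Subtract the known strata: 5136·158.5 + 4796·787.9 + 7952·254.0 = 6612632.4.
Remaining total for zone B: 6818154 − 6612632.4 = 205521.6.
Divide by its size: 205521.6 / 1994 = 103.070... → 103.1.

103.1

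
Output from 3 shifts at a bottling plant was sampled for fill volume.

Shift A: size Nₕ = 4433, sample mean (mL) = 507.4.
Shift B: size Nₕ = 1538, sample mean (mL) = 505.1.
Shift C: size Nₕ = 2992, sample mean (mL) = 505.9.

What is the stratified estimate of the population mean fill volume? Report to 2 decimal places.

N = 8963; weights Wₕ = Nₕ/N = (0.4946, 0.1716, 0.3338).
x̄_st = Σ Wₕ·x̄ₕ = 0.4946·507.4 + 0.1716·505.1 + 0.3338·505.9 ≈ 506.5046...
→ 506.50.

506.50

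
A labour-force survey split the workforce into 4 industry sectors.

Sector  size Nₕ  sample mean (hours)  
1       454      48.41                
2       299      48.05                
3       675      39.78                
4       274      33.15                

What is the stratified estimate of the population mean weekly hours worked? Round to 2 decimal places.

N = 1702; weights Wₕ = Nₕ/N = (0.2667, 0.1757, 0.3966, 0.1610).
x̄_st = Σ Wₕ·x̄ₕ = 0.2667·48.41 + 0.1757·48.05 + 0.3966·39.78 + 0.1610·33.15 ≈ 42.4675...
→ 42.47.

42.47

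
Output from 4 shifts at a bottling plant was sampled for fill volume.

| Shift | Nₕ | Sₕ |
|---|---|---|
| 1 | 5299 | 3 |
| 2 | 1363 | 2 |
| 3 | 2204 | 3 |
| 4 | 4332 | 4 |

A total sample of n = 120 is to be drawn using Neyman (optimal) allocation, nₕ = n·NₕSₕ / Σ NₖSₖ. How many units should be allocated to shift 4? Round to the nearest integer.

49

Σ NₕSₕ = 5299·3 + 1363·2 + 2204·3 + 4332·4 = 42563.
Share for 4: 17328/42563 = 0.40711.
n_4 = 120 × 0.40711 = 48.854... → 49.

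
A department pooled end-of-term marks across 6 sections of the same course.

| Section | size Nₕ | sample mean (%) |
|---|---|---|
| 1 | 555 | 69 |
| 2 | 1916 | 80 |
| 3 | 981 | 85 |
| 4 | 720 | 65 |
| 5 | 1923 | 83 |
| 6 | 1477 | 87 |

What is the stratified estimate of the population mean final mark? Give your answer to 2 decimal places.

x̄_st = (Σ Nₕx̄ₕ) / (Σ Nₕ) = (555·69 + 1916·80 + 981·85 + 720·65 + 1923·83 + 1477·87) / 7572
= 609868 / 7572 = 80.5425... → 80.54.

80.54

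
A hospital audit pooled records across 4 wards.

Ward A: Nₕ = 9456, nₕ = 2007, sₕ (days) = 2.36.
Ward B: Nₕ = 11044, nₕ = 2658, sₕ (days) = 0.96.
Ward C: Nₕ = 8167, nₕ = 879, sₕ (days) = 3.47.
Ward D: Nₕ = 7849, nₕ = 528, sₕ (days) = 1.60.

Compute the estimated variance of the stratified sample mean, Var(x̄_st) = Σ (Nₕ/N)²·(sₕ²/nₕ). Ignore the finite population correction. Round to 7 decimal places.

0.0011270

N = 36516. Term for each stratum: Wₕ²sₕ²/nₕ.
Var(x̄_st) = 0.0001860909 + 0.0000317157 + 0.0006852180 + 0.0002240105 = 0.0011270351 → 0.0011270.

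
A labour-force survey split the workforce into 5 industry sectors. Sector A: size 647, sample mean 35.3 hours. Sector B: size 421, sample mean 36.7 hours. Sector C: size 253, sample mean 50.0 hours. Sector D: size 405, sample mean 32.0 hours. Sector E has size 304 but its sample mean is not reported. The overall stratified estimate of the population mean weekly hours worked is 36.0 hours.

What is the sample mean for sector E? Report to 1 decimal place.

30.2

Σ Nₕx̄ₕ = N·μ, so 304·x̄_E = 2030·36.0 − (647·35.3 + 421·36.7 + 253·50.0 + 405·32.0).
= 73080 − 63899.8 = 9180.2.
x̄_E = 9180.2 / 304 = 30.198... → 30.2.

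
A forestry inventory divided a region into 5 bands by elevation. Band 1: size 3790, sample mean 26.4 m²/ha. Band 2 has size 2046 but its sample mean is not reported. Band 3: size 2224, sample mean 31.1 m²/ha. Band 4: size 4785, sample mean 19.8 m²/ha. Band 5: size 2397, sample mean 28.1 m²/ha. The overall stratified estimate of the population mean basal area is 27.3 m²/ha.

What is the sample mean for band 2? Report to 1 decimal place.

41.4

Σ Nₕx̄ₕ = N·μ, so 2046·x̄_2 = 15242·27.3 − (3790·26.4 + 2224·31.1 + 4785·19.8 + 2397·28.1).
= 416106.6 − 331321.1 = 84785.5.
x̄_2 = 84785.5 / 2046 = 41.440... → 41.4.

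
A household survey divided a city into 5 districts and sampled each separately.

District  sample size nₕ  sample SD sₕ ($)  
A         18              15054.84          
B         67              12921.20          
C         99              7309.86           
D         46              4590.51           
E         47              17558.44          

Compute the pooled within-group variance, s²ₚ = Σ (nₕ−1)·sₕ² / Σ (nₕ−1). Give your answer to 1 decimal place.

129554288.4

Degrees of freedom: 17 + 66 + 98 + 45 + 46 = 272.
Σ(nₕ−1)sₕ² = 17·226648207.4256 + 66·166957409.44 + 98·53434053.2196 + 45·21072782.0601 + 46·308298815.2336 = 35238766458.2461.
s²ₚ = 35238766458.2461 / 272 = 129554288.449... → 129554288.4.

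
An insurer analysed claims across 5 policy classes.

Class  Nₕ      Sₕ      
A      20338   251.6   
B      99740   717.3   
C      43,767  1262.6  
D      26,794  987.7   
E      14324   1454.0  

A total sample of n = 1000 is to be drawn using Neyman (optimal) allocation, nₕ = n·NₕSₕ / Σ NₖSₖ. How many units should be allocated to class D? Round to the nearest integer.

148

Σ NₕSₕ = 20338·251.6 + 99740·717.3 + 43767·1262.6 + 26794·987.7 + 14324·1454.0 = 179212286.8.
Share for D: 26464433.8/179212286.8 = 0.14767.
n_D = 1000 × 0.14767 = 147.671... → 148.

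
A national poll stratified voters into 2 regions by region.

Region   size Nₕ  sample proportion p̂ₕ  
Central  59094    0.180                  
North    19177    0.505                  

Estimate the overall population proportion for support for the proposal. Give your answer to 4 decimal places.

0.2596

N = 59094 + 19177 = 78271.
Overall proportion = Σ (Nₕ/N)·p̂ₕ.
Σ Nₕp̂ₕ = 10636.92 + 9684.385 = 20321.305.
20321.305 / 78271 = 0.259628... → 0.2596.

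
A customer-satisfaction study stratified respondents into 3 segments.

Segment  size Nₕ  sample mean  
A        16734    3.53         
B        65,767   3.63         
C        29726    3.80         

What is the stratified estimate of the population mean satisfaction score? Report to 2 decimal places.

N = 112227; weights Wₕ = Nₕ/N = (0.1491, 0.5860, 0.2649).
x̄_st = Σ Wₕ·x̄ₕ = 0.1491·3.53 + 0.5860·3.63 + 0.2649·3.80 ≈ 3.6601...
→ 3.66.

3.66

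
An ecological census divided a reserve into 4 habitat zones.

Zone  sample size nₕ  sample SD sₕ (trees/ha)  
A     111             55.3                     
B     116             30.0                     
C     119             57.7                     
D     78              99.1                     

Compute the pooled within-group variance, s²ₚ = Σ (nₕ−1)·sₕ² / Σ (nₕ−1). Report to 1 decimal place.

3783.2

A: (111−1)·55.3² = 110·3058.09 = 336389.9
B: (116−1)·30.0² = 115·900 = 103500
C: (119−1)·57.7² = 118·3329.29 = 392856.22
D: (78−1)·99.1² = 77·9820.81 = 756202.37
Numerator = 1588948.49; denominator = Σ(nₕ−1) = 420.
s²ₚ = 1588948.49/420 = 3783.211... → 3783.2.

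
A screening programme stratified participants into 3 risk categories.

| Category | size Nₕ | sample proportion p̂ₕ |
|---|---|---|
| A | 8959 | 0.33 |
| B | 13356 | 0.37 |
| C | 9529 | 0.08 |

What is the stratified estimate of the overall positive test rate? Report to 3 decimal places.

0.272

Wₕ = Nₕ/N with N = 31844: 0.2813, 0.4194, 0.2992.
p̂_st = 0.2813·0.33 + 0.4194·0.37 + 0.2992·0.08 ≈ 0.27197... → 0.272.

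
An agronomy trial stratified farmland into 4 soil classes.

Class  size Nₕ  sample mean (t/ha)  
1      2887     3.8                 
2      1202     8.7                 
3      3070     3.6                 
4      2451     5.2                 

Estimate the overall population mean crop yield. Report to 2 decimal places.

4.71

N = 9610; weights Wₕ = Nₕ/N = (0.3004, 0.1251, 0.3195, 0.2550).
x̄_st = Σ Wₕ·x̄ₕ = 0.3004·3.8 + 0.1251·8.7 + 0.3195·3.6 + 0.2550·5.2 ≈ 4.7061...
→ 4.71.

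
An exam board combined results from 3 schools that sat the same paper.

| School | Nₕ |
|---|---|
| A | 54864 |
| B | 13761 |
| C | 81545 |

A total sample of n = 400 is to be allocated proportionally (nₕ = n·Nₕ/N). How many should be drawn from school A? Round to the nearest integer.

146

N = 54864 + 13761 + 81545 = 150170.
n_A = 400·54864/150170 = 146.138... → 146.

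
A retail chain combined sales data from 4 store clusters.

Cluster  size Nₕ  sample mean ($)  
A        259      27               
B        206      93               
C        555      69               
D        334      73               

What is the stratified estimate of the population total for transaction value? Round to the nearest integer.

Estimate total by summing Nₕ·x̄ₕ over strata.
259·27 + 206·93 + 555·69 + 334·73 = 6993 + 19158 + 38295 + 24382 = 88828.

88828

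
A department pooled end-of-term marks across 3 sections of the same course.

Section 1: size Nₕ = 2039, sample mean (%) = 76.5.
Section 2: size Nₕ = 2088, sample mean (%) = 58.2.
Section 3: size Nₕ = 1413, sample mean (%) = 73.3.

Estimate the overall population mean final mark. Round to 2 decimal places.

68.79

N = 2039 + 2088 + 1413 = 5540.
Weight each subgroup mean by Nₕ/N and sum.
Σ Nₕx̄ₕ = 2039·76.5 + 2088·58.2 + 1413·73.3 = 155983.5 + 121521.6 + 103572.9 = 381078.
Divide by N: 381078 / 5540 = 68.7866... → 68.79.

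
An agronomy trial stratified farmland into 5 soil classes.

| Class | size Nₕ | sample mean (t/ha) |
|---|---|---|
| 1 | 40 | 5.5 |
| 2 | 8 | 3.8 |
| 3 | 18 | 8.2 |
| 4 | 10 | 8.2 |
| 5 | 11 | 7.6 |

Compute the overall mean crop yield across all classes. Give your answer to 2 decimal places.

6.48

x̄_st = (Σ Nₕx̄ₕ) / (Σ Nₕ) = (40·5.5 + 8·3.8 + 18·8.2 + 10·8.2 + 11·7.6) / 87
= 563.6 / 87 = 6.4782... → 6.48.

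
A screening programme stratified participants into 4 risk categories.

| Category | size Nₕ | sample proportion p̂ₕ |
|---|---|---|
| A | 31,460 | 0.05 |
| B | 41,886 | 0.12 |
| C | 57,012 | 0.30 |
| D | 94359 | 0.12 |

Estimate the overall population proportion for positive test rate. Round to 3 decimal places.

0.156

N = 31460 + 41886 + 57012 + 94359 = 224717.
Overall proportion = Σ (Nₕ/N)·p̂ₕ.
Σ Nₕp̂ₕ = 1573 + 5026.32 + 17103.6 + 11323.08 = 35026.
35026 / 224717 = 0.15587... → 0.156.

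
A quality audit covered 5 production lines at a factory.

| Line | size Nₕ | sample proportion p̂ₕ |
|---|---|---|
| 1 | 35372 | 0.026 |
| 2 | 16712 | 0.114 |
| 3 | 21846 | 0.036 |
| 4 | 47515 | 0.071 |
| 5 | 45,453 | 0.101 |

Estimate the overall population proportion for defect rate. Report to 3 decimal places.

0.069

Wₕ = Nₕ/N with N = 166898: 0.2119, 0.1001, 0.1309, 0.2847, 0.2723.
p̂_st = 0.2119·0.026 + 0.1001·0.114 + 0.1309·0.036 + 0.2847·0.071 + 0.2723·0.101 ≈ 0.06936... → 0.069.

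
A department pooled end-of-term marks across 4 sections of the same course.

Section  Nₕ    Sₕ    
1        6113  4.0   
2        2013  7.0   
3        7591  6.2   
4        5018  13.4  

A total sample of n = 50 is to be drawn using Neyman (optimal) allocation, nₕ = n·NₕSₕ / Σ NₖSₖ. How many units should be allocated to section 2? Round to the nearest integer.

5

1: NₕSₕ = 6113·4.0 = 24452
2: NₕSₕ = 2013·7.0 = 14091
3: NₕSₕ = 7591·6.2 = 47064.2
4: NₕSₕ = 5018·13.4 = 67241.2
Σ NₕSₕ = 152848.4.
n_2 = 50·14091/152848.4 = 4.609... → 5.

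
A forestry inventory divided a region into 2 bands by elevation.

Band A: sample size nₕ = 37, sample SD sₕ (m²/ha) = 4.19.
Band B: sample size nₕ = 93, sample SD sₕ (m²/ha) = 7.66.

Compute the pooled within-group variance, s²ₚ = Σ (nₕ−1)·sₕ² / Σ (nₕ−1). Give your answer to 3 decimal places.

Degrees of freedom: 36 + 92 = 128.
Σ(nₕ−1)sₕ² = 36·17.5561 + 92·58.6756 = 6030.1748.
s²ₚ = 6030.1748 / 128 = 47.11074... → 47.111.

47.111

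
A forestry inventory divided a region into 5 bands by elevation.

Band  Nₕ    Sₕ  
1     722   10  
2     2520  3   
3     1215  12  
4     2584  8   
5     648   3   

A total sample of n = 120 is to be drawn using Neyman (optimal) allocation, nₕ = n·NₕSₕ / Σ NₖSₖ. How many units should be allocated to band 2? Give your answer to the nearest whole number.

Σ NₕSₕ = 722·10 + 2520·3 + 1215·12 + 2584·8 + 648·3 = 51976.
Share for 2: 7560/51976 = 0.14545.
n_2 = 120 × 0.14545 = 17.454... → 17.

17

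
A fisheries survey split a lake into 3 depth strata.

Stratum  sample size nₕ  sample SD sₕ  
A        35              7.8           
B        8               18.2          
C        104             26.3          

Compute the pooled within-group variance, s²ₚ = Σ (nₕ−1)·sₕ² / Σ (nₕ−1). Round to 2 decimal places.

Degrees of freedom: 34 + 7 + 103 = 144.
Σ(nₕ−1)sₕ² = 34·60.84 + 7·331.24 + 103·691.69 = 75631.31.
s²ₚ = 75631.31 / 144 = 525.2174... → 525.22.

525.22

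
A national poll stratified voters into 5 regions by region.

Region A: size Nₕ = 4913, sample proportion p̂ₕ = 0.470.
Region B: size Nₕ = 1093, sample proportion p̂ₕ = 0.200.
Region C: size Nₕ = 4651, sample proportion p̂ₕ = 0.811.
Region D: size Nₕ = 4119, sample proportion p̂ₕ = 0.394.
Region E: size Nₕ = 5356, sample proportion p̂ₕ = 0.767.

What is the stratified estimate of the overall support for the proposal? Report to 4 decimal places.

N = 4913 + 1093 + 4651 + 4119 + 5356 = 20132.
Overall proportion = Σ (Nₕ/N)·p̂ₕ.
Σ Nₕp̂ₕ = 2309.11 + 218.6 + 3771.961 + 1622.886 + 4108.052 = 12030.609.
12030.609 / 20132 = 0.597586... → 0.5976.

0.5976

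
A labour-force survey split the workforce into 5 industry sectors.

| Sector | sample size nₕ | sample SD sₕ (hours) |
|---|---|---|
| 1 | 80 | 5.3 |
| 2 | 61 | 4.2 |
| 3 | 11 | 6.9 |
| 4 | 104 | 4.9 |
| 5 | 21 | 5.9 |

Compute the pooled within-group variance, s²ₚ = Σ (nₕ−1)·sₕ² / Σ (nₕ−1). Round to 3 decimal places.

Degrees of freedom: 79 + 60 + 10 + 103 + 20 = 272.
Σ(nₕ−1)sₕ² = 79·28.09 + 60·17.64 + 10·47.61 + 103·24.01 + 20·34.81 = 6922.84.
s²ₚ = 6922.84 / 272 = 25.45162... → 25.452.

25.452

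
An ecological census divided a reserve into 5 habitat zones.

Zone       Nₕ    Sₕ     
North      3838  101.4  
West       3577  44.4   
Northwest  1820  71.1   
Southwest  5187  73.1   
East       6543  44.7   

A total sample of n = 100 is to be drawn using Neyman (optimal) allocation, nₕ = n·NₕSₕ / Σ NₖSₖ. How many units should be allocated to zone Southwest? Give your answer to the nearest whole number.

North: NₕSₕ = 3838·101.4 = 389173.2
West: NₕSₕ = 3577·44.4 = 158818.8
Northwest: NₕSₕ = 1820·71.1 = 129402
Southwest: NₕSₕ = 5187·73.1 = 379169.7
East: NₕSₕ = 6543·44.7 = 292472.1
Σ NₕSₕ = 1349035.8.
n_Southwest = 100·379169.7/1349035.8 = 28.107... → 28.

28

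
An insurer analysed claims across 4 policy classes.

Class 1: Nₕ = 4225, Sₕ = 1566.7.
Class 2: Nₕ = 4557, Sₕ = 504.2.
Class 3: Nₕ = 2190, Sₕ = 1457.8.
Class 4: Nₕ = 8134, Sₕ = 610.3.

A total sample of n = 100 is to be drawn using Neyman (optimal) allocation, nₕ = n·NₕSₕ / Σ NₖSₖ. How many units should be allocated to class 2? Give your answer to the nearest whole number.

13

Σ NₕSₕ = 4225·1566.7 + 4557·504.2 + 2190·1457.8 + 8134·610.3 = 17073709.1.
Share for 2: 2297639.4/17073709.1 = 0.13457.
n_2 = 100 × 0.13457 = 13.457... → 13.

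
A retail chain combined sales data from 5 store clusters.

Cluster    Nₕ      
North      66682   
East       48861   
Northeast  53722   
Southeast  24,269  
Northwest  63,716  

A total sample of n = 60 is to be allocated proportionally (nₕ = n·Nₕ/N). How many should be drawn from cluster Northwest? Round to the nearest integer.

Share of cluster Northwest = 63716/257250 = 0.24768.
Allocate 60 × 0.24768 = 14.861... → 15.

15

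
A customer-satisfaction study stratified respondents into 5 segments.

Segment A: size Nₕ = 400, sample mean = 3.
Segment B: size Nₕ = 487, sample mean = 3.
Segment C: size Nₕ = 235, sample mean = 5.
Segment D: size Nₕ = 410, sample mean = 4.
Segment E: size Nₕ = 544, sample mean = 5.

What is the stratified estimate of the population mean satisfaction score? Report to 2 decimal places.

3.95

N = 2076; weights Wₕ = Nₕ/N = (0.1927, 0.2346, 0.1132, 0.1975, 0.2620).
x̄_st = Σ Wₕ·x̄ₕ = 0.1927·3 + 0.2346·3 + 0.1132·5 + 0.1975·4 + 0.2620·5 ≈ 3.9480...
→ 3.95.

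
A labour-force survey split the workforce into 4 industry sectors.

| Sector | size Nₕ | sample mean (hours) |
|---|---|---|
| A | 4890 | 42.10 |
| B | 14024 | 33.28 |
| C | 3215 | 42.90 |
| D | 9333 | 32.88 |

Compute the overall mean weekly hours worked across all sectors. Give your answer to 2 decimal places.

35.52

x̄_st = (Σ Nₕx̄ₕ) / (Σ Nₕ) = (4890·42.10 + 14024·33.28 + 3215·42.90 + 9333·32.88) / 31462
= 1117380.26 / 31462 = 35.5152... → 35.52.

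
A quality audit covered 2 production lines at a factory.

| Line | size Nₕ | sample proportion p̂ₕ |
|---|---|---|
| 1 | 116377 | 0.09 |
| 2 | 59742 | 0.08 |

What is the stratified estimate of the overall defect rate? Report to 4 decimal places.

0.0866

Wₕ = Nₕ/N with N = 176119: 0.6608, 0.3392.
p̂_st = 0.6608·0.09 + 0.3392·0.08 ≈ 0.086608... → 0.0866.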